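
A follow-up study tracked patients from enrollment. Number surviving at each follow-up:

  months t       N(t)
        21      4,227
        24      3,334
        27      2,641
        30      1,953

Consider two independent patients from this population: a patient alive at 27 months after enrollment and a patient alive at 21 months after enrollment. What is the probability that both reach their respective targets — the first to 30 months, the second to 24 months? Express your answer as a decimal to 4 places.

0.5833

p₁ = N(30)/N(27) = 1,953/2,641 = 0.739493; p₂ = N(24)/N(21) = 3,334/4,227 = 0.788739.
P(both) = p₁ × p₂ = 0.739493 × 0.788739 = 0.583267.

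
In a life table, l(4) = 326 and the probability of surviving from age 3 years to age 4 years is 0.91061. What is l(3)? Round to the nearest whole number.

l(3) = l(4) / p = 326 / 0.91061 = 358.

358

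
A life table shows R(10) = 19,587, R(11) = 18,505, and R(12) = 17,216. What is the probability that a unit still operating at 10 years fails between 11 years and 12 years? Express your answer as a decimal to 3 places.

This is the probability of reaching 11 but not 12, conditional on being operational at 10: (R(11) − R(12)) / R(10).
= (18,505 − 17,216) / 19,587 = 1,289 / 19,587 = 0.065809.

0.066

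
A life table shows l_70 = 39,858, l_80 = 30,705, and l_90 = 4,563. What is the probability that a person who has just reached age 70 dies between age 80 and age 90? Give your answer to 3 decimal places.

0.656

This is the probability of reaching 80 but not 90, conditional on being alive at 70: (l_80 − l_90) / l_70.
= (30,705 − 4,563) / 39,858 = 26,142 / 39,858 = 0.655878.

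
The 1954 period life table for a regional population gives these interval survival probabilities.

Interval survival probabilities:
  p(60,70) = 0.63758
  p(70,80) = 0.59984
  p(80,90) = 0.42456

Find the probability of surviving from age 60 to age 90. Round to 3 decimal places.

0.162

P(survive 60→90) = 0.63758 × 0.59984 × 0.42456.
= 0.162371.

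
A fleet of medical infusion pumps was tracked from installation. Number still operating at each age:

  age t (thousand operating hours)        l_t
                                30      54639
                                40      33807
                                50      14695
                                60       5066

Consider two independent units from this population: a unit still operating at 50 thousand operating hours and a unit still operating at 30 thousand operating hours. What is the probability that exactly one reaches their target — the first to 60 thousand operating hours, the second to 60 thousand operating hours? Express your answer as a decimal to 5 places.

0.37353

p₁ = l_60/l_50 = 5066/14695 = 0.344743; p₂ = l_60/l_30 = 5066/54639 = 0.092718.
P(exactly one) = p₁(1−p₂) + (1−p₁)p₂ = 0.312779 + 0.060754 = 0.373533.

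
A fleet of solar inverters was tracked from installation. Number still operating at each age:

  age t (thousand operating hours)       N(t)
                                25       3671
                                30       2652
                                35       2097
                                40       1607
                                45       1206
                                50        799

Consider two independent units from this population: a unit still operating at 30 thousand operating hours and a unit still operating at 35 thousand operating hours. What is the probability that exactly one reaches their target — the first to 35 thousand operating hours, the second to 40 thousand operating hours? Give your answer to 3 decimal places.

p₁ = N(35)/N(30) = 2097/2652 = 0.790724; p₂ = N(40)/N(35) = 1607/2097 = 0.766333.
P(exactly one) = p₁(1−p₂) + (1−p₁)p₂ = 0.184766 + 0.160375 = 0.345141.

0.345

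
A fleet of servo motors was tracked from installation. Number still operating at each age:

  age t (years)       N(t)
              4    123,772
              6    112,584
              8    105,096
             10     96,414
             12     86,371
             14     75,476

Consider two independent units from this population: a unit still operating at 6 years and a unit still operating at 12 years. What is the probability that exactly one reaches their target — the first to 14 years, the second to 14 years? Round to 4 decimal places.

p₁ = N(14)/N(6) = 75,476/112,584 = 0.670397; p₂ = N(14)/N(12) = 75,476/86,371 = 0.873858.
P(exactly one) = p₁(1−p₂) + (1−p₁)p₂ = 0.084565 + 0.288026 = 0.372591.

0.3726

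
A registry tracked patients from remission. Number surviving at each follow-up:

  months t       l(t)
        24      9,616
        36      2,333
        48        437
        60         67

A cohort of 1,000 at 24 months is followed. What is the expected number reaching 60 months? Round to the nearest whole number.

The relevant probability is 67/9,616 = 0.006968.
Expected number = 1,000 × 0.006968 = 7.

7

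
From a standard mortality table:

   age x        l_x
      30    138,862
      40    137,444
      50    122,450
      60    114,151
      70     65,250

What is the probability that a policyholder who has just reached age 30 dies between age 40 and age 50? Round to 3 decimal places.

0.108

This is the probability of reaching 40 but not 50, conditional on being alive at 30: (l_40 − l_50) / l_30.
= (137,444 − 122,450) / 138,862 = 14,994 / 138,862 = 0.107978.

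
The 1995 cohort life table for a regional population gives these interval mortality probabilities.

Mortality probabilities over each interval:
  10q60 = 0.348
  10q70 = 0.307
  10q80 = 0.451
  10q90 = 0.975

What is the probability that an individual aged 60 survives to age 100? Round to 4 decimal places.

The overall survival probability is (1 − 0.348) × (1 − 0.307) × (1 − 0.451) × (1 − 0.975).
= 0.652 × 0.693 × 0.549 × 0.025 = 0.006201.

0.0062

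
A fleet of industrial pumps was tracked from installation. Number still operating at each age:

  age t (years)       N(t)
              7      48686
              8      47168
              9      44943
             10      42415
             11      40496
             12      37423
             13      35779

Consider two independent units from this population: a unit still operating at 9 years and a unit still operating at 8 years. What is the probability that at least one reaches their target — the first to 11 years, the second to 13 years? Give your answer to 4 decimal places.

0.9761

p₁ = N(11)/N(9) = 40496/44943 = 0.901052; p₂ = N(13)/N(8) = 35779/47168 = 0.758544.
P(at least one) = 1 − (1−p₁)(1−p₂) = 1 − 0.098948 × 0.241456 = 0.976108.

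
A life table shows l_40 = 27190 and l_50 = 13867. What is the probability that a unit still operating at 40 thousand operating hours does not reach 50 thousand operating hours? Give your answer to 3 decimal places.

0.490

P(fail before 50 | operational at 40) = 1 − l_50/l_40 = 1 − 13867/27190 = (13323)/27190 = 0.489996.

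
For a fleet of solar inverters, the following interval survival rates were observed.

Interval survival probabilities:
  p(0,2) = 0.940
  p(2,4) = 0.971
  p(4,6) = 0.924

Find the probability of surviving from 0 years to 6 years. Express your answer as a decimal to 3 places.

The overall survival probability is 0.940 × 0.971 × 0.924.
= 0.843372.

0.843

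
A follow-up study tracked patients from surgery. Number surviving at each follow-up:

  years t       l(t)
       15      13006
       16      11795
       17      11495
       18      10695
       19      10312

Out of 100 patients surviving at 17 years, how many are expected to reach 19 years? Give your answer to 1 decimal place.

The relevant probability is 10312/11495 = 0.897086.
Expected number = 100 × 0.897086 = 89.7.

89.7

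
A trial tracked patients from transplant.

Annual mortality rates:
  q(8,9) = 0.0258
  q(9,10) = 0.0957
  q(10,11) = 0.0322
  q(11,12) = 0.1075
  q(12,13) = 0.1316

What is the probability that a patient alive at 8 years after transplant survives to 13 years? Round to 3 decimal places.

P(survive 8→13) = (1 − 0.0258) × (1 − 0.0957) × (1 − 0.0322) × (1 − 0.1075) × (1 − 0.1316).
= 0.9742 × 0.9043 × 0.9678 × 0.8925 × 0.8684 = 0.660807.

0.661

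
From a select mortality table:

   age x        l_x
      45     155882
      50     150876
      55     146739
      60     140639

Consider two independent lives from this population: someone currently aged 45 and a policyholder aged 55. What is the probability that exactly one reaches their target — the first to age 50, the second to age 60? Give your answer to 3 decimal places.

0.071

p₁ = l_50/l_45 = 150876/155882 = 0.967886; p₂ = l_60/l_55 = 140639/146739 = 0.958430.
P(exactly one) = p₁(1−p₂) + (1−p₁)p₂ = 0.040235 + 0.030779 = 0.071014.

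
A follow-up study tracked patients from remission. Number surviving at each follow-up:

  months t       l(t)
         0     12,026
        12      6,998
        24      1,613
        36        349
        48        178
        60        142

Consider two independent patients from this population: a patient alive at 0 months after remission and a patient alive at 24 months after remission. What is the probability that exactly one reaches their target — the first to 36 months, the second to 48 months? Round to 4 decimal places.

p₁ = l(36)/l(0) = 349/12,026 = 0.029020; p₂ = l(48)/l(24) = 178/1,613 = 0.110353.
P(exactly one) = p₁(1−p₂) + (1−p₁)p₂ = 0.025818 + 0.107151 = 0.132968.

0.1330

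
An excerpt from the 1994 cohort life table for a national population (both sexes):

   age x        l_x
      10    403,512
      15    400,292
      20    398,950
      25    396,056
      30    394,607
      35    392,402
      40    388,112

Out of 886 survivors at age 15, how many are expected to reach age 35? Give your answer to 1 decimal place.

The relevant probability is 392,402/400,292 = 0.980289.
Expected number = 886 × 0.980289 = 868.5.

868.5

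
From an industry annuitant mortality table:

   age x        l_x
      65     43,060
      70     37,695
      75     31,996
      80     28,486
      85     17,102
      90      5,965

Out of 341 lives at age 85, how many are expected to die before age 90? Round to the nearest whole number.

The relevant probability is 1 − 5,965/17,102 = 0.651210.
Expected number = 341 × 0.651210 = 222.

222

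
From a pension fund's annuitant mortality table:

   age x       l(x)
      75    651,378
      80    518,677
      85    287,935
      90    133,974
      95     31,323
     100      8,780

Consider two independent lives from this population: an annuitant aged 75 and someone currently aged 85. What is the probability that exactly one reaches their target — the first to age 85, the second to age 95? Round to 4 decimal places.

0.4547

p₁ = l(85)/l(75) = 287,935/651,378 = 0.442040; p₂ = l(95)/l(85) = 31,323/287,935 = 0.108785.
P(exactly one) = p₁(1−p₂) + (1−p₁)p₂ = 0.393953 + 0.060698 = 0.454650.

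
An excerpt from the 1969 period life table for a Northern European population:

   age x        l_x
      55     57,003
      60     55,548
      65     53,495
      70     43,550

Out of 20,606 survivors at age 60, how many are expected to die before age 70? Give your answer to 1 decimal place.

The relevant probability is 1 − 43,550/55,548 = 0.215993.
Expected number = 20,606 × 0.215993 = 4450.8.

4450.8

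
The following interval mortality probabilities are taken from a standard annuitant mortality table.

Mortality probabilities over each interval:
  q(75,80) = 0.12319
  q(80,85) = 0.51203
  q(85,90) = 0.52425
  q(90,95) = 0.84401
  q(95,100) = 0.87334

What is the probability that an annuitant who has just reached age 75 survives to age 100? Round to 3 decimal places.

The overall survival probability is (1 − 0.12319) × (1 − 0.51203) × (1 − 0.52425) × (1 − 0.84401) × (1 − 0.87334).
= 0.87681 × 0.48797 × 0.47575 × 0.15599 × 0.12666 = 0.004022.

0.004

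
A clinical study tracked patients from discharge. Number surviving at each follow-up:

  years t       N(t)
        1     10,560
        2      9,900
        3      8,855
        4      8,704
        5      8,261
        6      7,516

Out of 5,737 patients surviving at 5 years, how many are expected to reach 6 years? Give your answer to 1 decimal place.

5219.6

The relevant probability is 7,516/8,261 = 0.909817.
Expected number = 5,737 × 0.909817 = 5219.6.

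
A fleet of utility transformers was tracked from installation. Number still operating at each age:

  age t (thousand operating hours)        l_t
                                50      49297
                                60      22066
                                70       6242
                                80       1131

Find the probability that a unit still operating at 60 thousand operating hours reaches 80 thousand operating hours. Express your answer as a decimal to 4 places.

0.0513

The conditional survival probability is l_80/l_60 = 1131/22066 = 0.051255.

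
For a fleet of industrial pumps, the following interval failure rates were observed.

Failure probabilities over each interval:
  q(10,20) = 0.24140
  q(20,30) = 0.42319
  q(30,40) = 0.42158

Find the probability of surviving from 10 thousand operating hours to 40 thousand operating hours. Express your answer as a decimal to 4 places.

The overall survival probability is (1 − 0.24140) × (1 − 0.42319) × (1 − 0.42158).
= 0.75860 × 0.57681 × 0.57842 = 0.253098.

0.2531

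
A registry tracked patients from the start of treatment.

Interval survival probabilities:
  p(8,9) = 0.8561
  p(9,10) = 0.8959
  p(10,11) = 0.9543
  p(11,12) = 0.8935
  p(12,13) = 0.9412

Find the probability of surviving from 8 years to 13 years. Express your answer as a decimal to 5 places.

The overall survival probability is 0.8561 × 0.8959 × 0.9543 × 0.8935 × 0.9412.
= 0.615525.

0.61552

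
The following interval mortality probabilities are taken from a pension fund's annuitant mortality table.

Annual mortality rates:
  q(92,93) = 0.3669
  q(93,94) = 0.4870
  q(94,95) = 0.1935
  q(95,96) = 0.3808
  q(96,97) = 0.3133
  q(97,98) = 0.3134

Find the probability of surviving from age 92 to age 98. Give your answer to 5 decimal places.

The overall survival probability is (1 − 0.3669) × (1 − 0.4870) × (1 − 0.1935) × (1 − 0.3808) × (1 − 0.3133) × (1 − 0.3134).
= 0.6331 × 0.5130 × 0.8065 × 0.6192 × 0.6867 × 0.6866 = 0.076471.

0.07647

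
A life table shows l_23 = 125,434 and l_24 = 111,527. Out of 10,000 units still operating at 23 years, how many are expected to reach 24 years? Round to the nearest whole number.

8891

The relevant probability is 111,527/125,434 = 0.889129.
Expected number = 10,000 × 0.889129 = 8891.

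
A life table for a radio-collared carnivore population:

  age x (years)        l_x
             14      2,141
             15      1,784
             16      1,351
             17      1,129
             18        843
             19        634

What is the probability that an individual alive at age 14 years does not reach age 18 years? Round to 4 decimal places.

P(die before 18 | alive at 14) = 1 − l_18/l_14 = 1 − 843/2,141 = (1,298)/2,141 = 0.606259.

0.6063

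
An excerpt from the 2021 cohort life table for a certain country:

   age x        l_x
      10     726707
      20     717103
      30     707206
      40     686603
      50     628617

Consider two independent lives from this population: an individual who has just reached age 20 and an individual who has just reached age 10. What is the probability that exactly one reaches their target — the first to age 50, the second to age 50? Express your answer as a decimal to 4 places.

p₁ = l_50/l_20 = 628617/717103 = 0.876606; p₂ = l_50/l_10 = 628617/726707 = 0.865021.
P(exactly one) = p₁(1−p₂) + (1−p₁)p₂ = 0.118323 + 0.106738 = 0.225062.

0.2251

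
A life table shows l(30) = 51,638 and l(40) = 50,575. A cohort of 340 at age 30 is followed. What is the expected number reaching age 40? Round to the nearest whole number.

The relevant probability is 50,575/51,638 = 0.979414.
Expected number = 340 × 0.979414 = 333.

333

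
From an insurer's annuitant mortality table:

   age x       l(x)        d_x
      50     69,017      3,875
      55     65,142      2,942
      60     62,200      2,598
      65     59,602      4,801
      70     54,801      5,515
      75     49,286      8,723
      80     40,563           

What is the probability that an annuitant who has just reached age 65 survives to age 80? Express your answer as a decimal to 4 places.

The conditional survival probability is l(80)/l(65) = 40,563/59,602 = 0.680564.

0.6806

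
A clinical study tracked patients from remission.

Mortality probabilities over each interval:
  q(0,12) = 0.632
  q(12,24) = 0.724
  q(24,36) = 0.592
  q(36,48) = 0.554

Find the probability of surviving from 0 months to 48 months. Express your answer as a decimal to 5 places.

0.01848

The overall survival probability is (1 − 0.632) × (1 − 0.724) × (1 − 0.592) × (1 − 0.554).
= 0.368 × 0.276 × 0.408 × 0.446 = 0.018482.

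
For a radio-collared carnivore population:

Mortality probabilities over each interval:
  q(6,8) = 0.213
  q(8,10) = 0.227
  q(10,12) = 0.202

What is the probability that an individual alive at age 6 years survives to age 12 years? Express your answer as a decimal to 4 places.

0.4855

The overall survival probability is (1 − 0.213) × (1 − 0.227) × (1 − 0.202).
= 0.787 × 0.773 × 0.798 = 0.485464.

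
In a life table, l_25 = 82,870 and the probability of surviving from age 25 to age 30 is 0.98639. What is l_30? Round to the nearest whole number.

l_30 = l_25 × p = 82,870 × 0.98639 = 81742.

81742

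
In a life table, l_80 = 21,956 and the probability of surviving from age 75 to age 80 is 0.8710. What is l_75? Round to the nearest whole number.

l_75 = l_80 / p = 21,956 / 0.8710 = 25208.

25208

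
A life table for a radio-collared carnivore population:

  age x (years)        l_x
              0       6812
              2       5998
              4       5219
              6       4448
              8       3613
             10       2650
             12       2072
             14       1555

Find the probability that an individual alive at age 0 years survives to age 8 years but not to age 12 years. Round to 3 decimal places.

0.226

This is the probability of reaching 8 but not 12, conditional on being alive at 0: (l_8 − l_12) / l_0.
= (3613 − 2072) / 6812 = 1541 / 6812 = 0.226218.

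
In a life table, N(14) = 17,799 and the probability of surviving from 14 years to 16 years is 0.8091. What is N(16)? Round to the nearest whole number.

N(16) = N(14) × p = 17,799 × 0.8091 = 14401.

14401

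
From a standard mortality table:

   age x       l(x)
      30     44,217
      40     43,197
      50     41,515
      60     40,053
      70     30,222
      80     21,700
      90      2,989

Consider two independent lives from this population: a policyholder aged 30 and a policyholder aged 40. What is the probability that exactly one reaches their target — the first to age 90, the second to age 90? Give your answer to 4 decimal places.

0.1274

p₁ = l(90)/l(30) = 2,989/44,217 = 0.067598; p₂ = l(90)/l(40) = 2,989/43,197 = 0.069195.
P(exactly one) = p₁(1−p₂) + (1−p₁)p₂ = 0.062921 + 0.064518 = 0.127438.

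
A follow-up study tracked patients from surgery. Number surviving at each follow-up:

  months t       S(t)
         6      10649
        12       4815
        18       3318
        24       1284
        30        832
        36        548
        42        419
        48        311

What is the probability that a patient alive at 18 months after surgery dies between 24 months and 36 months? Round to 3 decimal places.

0.222

This is the probability of reaching 24 but not 36, conditional on being alive at 18: (S(24) − S(36)) / S(18).
= (1284 − 548) / 3318 = 736 / 3318 = 0.221820.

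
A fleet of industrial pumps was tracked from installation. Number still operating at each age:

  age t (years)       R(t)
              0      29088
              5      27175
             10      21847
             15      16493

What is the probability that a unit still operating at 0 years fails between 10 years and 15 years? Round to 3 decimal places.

This is the probability of reaching 10 but not 15, conditional on being operational at 0: (R(10) − R(15)) / R(0).
= (21847 − 16493) / 29088 = 5354 / 29088 = 0.184062.

0.184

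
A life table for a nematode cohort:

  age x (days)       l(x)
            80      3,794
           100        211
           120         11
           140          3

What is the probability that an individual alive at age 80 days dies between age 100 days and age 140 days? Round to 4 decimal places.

This is the probability of reaching 100 but not 140, conditional on being alive at 80: (l(100) − l(140)) / l(80).
= (211 − 3) / 3,794 = 208 / 3,794 = 0.054823.

0.0548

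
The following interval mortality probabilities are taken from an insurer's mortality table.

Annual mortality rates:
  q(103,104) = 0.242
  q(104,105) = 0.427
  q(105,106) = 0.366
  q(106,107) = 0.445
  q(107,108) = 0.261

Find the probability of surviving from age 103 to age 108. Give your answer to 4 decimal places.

Survival from 103 to 108 is the product of surviving each interval: (1 − 0.242) × (1 − 0.427) × (1 − 0.366) × (1 − 0.445) × (1 − 0.261).
= 0.758 × 0.573 × 0.634 × 0.555 × 0.739 = 0.112941.

0.1129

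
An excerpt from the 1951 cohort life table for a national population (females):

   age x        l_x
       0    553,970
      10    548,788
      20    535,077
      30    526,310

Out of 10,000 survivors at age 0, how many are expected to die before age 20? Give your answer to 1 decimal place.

The relevant probability is 1 − 535,077/553,970 = 0.034105.
Expected number = 10,000 × 0.034105 = 341.0.

341.0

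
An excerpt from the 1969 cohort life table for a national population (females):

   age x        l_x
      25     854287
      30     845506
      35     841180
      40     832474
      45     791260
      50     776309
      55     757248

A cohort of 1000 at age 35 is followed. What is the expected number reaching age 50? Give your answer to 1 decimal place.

922.9

The relevant probability is 776309/841180 = 0.922881.
Expected number = 1000 × 0.922881 = 922.9.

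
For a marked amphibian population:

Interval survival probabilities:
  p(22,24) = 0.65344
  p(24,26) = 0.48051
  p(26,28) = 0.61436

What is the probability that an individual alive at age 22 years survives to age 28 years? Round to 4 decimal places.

0.1929

Survival from 22 to 28 is the product of surviving each interval: 0.65344 × 0.48051 × 0.61436.
= 0.192899.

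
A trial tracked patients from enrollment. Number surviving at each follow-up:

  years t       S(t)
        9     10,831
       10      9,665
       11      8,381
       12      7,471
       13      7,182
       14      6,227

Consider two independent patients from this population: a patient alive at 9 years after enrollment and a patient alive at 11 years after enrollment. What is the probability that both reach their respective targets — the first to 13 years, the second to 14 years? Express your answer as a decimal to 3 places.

0.493

p₁ = S(13)/S(9) = 7,182/10,831 = 0.663097; p₂ = S(14)/S(11) = 6,227/8,381 = 0.742990.
P(both) = p₁ × p₂ = 0.663097 × 0.742990 = 0.492674.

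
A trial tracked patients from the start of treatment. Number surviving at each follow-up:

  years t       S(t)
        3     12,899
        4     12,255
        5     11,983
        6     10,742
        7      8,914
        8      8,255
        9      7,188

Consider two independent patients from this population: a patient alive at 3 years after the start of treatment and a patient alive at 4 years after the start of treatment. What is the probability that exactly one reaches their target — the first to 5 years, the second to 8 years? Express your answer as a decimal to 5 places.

p₁ = S(5)/S(3) = 11,983/12,899 = 0.928987; p₂ = S(8)/S(4) = 8,255/12,255 = 0.673603.
P(exactly one) = p₁(1−p₂) + (1−p₁)p₂ = 0.303219 + 0.047835 = 0.351053.

0.35105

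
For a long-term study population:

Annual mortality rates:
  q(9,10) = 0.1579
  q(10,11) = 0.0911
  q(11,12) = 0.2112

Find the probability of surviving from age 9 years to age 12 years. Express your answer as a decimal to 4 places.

Survival from 9 to 12 is the product of surviving each interval: (1 − 0.1579) × (1 − 0.0911) × (1 − 0.2112).
= 0.8421 × 0.9089 × 0.7888 = 0.603735.

0.6037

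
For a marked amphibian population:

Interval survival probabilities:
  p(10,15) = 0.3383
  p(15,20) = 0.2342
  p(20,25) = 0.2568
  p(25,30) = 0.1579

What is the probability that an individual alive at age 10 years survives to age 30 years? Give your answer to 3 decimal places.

0.003

Chaining the interval survival probabilities: 0.3383 × 0.2342 × 0.2568 × 0.1579.
= 0.003213.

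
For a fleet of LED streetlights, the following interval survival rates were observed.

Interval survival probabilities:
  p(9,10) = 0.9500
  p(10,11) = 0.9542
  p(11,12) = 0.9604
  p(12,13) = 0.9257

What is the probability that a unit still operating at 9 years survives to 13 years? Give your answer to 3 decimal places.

0.806

P(survive 9→13) = 0.9500 × 0.9542 × 0.9604 × 0.9257.
= 0.805908.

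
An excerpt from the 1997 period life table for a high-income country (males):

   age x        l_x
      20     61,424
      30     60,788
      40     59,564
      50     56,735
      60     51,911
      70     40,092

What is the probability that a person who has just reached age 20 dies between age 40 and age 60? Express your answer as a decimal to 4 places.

This is the probability of reaching 40 but not 60, conditional on being alive at 20: (l_40 − l_60) / l_20.
= (59,564 − 51,911) / 61,424 = 7,653 / 61,424 = 0.124593.

0.1246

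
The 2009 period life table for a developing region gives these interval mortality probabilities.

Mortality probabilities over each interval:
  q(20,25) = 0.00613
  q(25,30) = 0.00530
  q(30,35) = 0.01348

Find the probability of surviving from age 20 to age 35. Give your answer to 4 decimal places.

0.9753

The overall survival probability is (1 − 0.00613) × (1 − 0.00530) × (1 − 0.01348).
= 0.99387 × 0.99470 × 0.98652 = 0.975276.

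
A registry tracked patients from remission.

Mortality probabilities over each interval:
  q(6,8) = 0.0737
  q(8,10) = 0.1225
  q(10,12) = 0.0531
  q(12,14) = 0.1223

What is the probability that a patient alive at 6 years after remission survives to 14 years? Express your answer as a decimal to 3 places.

P(survive 6→14) = (1 − 0.0737) × (1 − 0.1225) × (1 − 0.0531) × (1 − 0.1223).
= 0.9263 × 0.8775 × 0.9469 × 0.8777 = 0.675537.

0.676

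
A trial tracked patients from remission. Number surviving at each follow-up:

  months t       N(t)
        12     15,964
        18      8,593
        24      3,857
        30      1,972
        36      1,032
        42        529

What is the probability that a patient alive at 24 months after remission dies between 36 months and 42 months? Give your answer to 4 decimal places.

This is the probability of reaching 36 but not 42, conditional on being alive at 24: (N(36) − N(42)) / N(24).
= (1,032 − 529) / 3,857 = 503 / 3,857 = 0.130412.

0.1304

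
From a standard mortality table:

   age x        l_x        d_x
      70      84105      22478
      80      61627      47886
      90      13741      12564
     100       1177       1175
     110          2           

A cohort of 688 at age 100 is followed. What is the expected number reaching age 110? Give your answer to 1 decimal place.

1.2

The relevant probability is 2/1177 = 0.001699.
Expected number = 688 × 0.001699 = 1.2.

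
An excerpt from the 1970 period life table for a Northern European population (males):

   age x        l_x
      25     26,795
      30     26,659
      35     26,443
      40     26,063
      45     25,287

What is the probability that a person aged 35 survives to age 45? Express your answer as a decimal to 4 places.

The conditional survival probability is l_45/l_35 = 25,287/26,443 = 0.956283.

0.9563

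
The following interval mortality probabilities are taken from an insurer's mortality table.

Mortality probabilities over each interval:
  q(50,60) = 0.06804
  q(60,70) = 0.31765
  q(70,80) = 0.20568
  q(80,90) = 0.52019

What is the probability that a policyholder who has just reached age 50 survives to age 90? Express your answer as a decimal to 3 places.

Survival from 50 to 90 is the product of surviving each interval: (1 − 0.06804) × (1 − 0.31765) × (1 − 0.20568) × (1 − 0.52019).
= 0.93196 × 0.68235 × 0.79432 × 0.47981 = 0.242365.

0.242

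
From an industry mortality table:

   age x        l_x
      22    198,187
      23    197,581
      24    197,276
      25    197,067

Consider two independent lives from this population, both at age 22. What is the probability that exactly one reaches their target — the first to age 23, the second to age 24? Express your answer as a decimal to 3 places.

0.008

p₁ = l_23/l_22 = 197,581/198,187 = 0.996942; p₂ = l_24/l_22 = 197,276/198,187 = 0.995403.
P(exactly one) = p₁(1−p₂) + (1−p₁)p₂ = 0.004583 + 0.003044 = 0.007627.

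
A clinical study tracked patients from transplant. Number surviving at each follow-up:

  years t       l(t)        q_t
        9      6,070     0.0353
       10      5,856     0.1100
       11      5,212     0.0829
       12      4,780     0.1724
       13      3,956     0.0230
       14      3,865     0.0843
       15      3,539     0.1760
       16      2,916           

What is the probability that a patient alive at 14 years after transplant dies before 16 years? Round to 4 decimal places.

0.2455

P(die before 16 | alive at 14) = 1 − l(16)/l(14) = 1 − 2,916/3,865 = (949)/3,865 = 0.245537.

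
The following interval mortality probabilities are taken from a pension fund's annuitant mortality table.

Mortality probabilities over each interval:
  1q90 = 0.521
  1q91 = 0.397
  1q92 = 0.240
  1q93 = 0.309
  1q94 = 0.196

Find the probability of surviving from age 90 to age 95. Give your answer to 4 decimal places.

0.1220

5p90 = (1 − 0.521) × (1 − 0.397) × (1 − 0.240) × (1 − 0.309) × (1 − 0.196).
= 0.479 × 0.603 × 0.760 × 0.691 × 0.804 = 0.121955.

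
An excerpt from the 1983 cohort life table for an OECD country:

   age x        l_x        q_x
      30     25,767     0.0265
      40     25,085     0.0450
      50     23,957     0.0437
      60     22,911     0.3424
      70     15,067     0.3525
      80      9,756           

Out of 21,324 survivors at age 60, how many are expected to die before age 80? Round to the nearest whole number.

The relevant probability is 1 − 9,756/22,911 = 0.574178.
Expected number = 21,324 × 0.574178 = 12244.

12244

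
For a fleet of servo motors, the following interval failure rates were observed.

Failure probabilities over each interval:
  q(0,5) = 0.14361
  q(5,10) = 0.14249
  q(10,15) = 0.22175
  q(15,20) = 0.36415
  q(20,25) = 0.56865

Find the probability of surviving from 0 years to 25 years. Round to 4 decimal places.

0.1568

Chaining the interval survival probabilities: (1 − 0.14361) × (1 − 0.14249) × (1 − 0.22175) × (1 − 0.36415) × (1 − 0.56865).
= 0.85639 × 0.85751 × 0.77825 × 0.63585 × 0.43135 = 0.156752.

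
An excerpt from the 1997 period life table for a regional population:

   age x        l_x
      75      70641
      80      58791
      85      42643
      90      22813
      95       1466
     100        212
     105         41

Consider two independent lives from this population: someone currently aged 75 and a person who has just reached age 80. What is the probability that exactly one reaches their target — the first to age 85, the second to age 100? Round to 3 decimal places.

0.603

p₁ = l_85/l_75 = 42643/70641 = 0.603658; p₂ = l_100/l_80 = 212/58791 = 0.003606.
P(exactly one) = p₁(1−p₂) + (1−p₁)p₂ = 0.601481 + 0.001429 = 0.602910.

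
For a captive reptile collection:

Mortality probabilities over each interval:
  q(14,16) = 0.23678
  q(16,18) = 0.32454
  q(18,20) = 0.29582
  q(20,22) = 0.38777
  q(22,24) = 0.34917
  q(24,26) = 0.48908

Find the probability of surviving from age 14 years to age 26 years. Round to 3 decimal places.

The overall survival probability is (1 − 0.23678) × (1 − 0.32454) × (1 − 0.29582) × (1 − 0.38777) × (1 − 0.34917) × (1 − 0.48908).
= 0.76322 × 0.67546 × 0.70418 × 0.61223 × 0.65083 × 0.51092 = 0.073904.

0.074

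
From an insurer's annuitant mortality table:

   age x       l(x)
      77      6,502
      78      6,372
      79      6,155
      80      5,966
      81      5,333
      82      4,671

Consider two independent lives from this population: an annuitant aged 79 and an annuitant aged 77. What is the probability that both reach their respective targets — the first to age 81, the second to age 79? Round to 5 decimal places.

0.82021

p₁ = l(81)/l(79) = 5,333/6,155 = 0.866450; p₂ = l(79)/l(77) = 6,155/6,502 = 0.946632.
P(both) = p₁ × p₂ = 0.866450 × 0.946632 = 0.820209.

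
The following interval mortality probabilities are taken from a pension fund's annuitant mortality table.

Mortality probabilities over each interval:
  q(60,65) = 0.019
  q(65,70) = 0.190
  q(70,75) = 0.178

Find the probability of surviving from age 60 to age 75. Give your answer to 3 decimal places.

0.653

Chaining the interval survival probabilities: (1 − 0.019) × (1 − 0.190) × (1 − 0.178).
= 0.981 × 0.810 × 0.822 = 0.653169.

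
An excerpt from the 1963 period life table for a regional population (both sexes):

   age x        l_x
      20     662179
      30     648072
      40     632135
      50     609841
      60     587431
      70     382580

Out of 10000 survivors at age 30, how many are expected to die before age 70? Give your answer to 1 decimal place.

4096.6

The relevant probability is 1 − 382580/648072 = 0.409664.
Expected number = 10000 × 0.409664 = 4096.6.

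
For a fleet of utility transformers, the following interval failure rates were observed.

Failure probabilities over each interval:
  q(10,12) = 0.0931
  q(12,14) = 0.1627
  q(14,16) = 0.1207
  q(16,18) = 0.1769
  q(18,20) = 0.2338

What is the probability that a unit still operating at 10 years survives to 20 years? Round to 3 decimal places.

Chaining the interval survival probabilities: (1 − 0.0931) × (1 − 0.1627) × (1 − 0.1207) × (1 − 0.1769) × (1 − 0.2338).
= 0.9069 × 0.8373 × 0.8793 × 0.8231 × 0.7662 = 0.421087.

0.421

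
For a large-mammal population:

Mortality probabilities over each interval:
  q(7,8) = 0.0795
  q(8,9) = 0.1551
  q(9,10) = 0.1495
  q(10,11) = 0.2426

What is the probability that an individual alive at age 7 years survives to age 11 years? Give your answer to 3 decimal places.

P(survive 7→11) = (1 − 0.0795) × (1 − 0.1551) × (1 − 0.1495) × (1 − 0.2426).
= 0.9205 × 0.8449 × 0.8505 × 0.7574 = 0.500990.

0.501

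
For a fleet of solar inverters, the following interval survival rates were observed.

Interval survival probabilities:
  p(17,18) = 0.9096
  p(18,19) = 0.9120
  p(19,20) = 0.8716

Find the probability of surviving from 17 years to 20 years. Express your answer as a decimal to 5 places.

0.72304

The overall survival probability is 0.9096 × 0.9120 × 0.8716.
= 0.723040.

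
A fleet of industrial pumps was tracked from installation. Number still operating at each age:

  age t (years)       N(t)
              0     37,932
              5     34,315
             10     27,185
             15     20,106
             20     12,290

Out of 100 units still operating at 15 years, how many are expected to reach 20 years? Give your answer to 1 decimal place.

The relevant probability is 12,290/20,106 = 0.611260.
Expected number = 100 × 0.611260 = 61.1.

61.1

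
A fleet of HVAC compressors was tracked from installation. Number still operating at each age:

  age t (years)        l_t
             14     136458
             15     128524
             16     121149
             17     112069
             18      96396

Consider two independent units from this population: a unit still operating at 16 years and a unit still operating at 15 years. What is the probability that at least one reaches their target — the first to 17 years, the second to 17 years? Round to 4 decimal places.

0.9904

p₁ = l_17/l_16 = 112069/121149 = 0.925051; p₂ = l_17/l_15 = 112069/128524 = 0.871969.
P(at least one) = 1 − (1−p₁)(1−p₂) = 1 − 0.074949 × 0.128031 = 0.990404.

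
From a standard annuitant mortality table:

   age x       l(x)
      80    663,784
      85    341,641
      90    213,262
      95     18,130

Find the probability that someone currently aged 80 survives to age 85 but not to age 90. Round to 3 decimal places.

0.193

This is the probability of reaching 85 but not 90, conditional on being alive at 80: (l(85) − l(90)) / l(80).
= (341,641 − 213,262) / 663,784 = 128,379 / 663,784 = 0.193405.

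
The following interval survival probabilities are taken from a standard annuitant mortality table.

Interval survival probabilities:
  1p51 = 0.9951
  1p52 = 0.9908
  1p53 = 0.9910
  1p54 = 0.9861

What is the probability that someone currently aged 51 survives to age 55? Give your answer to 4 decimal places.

0.9635

4p51 = 0.9951 × 0.9908 × 0.9910 × 0.9861.
= 0.963490.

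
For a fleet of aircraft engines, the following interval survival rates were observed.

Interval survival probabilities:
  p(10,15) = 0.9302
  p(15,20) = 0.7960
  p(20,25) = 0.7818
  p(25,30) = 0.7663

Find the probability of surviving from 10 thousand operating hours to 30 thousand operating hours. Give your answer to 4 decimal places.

Chaining the interval survival probabilities: 0.9302 × 0.7960 × 0.7818 × 0.7663.
= 0.443592.

0.4436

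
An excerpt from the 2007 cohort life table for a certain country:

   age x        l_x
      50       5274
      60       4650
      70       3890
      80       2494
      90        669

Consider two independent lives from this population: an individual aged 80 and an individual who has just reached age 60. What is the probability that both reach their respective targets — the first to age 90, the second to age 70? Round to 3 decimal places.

p₁ = l_90/l_80 = 669/2494 = 0.268244; p₂ = l_70/l_60 = 3890/4650 = 0.836559.
P(both) = p₁ × p₂ = 0.268244 × 0.836559 = 0.224402.

0.224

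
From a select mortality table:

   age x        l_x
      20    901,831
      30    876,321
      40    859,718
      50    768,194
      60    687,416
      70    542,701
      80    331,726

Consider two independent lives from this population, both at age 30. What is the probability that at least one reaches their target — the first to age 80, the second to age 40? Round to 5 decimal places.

p₁ = l_80/l_30 = 331,726/876,321 = 0.378544; p₂ = l_40/l_30 = 859,718/876,321 = 0.981054.
P(at least one) = 1 − (1−p₁)(1−p₂) = 1 − 0.621456 × 0.018946 = 0.988226.

0.98823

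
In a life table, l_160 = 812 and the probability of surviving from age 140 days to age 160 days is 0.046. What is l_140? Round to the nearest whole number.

l_140 = l_160 / p = 812 / 0.046 = 17652.

17652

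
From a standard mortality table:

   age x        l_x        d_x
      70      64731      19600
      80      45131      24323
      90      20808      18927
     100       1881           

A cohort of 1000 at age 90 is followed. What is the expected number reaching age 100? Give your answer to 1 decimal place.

The relevant probability is 1881/20808 = 0.090398.
Expected number = 1000 × 0.090398 = 90.4.

90.4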